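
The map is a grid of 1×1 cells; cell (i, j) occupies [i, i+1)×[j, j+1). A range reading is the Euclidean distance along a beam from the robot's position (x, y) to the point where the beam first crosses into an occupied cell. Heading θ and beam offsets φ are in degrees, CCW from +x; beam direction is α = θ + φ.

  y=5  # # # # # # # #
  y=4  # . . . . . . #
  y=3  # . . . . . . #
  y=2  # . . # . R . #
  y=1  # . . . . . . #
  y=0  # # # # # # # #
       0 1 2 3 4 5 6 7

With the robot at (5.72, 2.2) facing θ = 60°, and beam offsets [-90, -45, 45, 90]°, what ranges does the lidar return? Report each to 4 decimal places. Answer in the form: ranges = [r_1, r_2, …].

ranges = [1.4780, 1.3252, 2.8988, 5.4502]

beam 1: φ=-90°, α=330°
  d=(0.8660,-0.5000)  start (5,2)  tX=0.3233 tY=0.4000  stride 1/|dx|=1.1547 1/|dy|=2.0000
    cross x-line → (6,2), t=0.3233
    cross y-line → (6,1), t=0.4000
    cross x-line → (7,1), t=1.4780 (wall)
  → r_1 = 1.4780
beam 2: φ=-45°, α=15°
  d=(0.9659,0.2588)  start (5,2)  tX=0.2899 tY=3.0910  stride 1/|dx|=1.0353 1/|dy|=3.8637
    cross x-line → (6,2), t=0.2899
    cross x-line → (7,2), t=1.3252 (wall)
  → r_2 = 1.3252
beam 3: φ=45°, α=105°
  d=(-0.2588,0.9659)  start (5,2)  tX=2.7819 tY=0.8282  stride 1/|dx|=3.8637 1/|dy|=1.0353
    cross y-line → (5,3), t=0.8282
    cross y-line → (5,4), t=1.8635
    cross x-line → (4,4), t=2.7819
    cross y-line → (4,5), t=2.8988 (wall)
  → r_3 = 2.8988
beam 4: φ=90°, α=150°
  d=(-0.8660,0.5000)  start (5,2)  tX=0.8314 tY=1.6000  stride 1/|dx|=1.1547 1/|dy|=2.0000
    cross x-line → (4,2), t=0.8314
    cross y-line → (4,3), t=1.6000
    cross x-line → (3,3), t=1.9861
    cross x-line → (2,3), t=3.1408
    cross y-line → (2,4), t=3.6000
    cross x-line → (1,4), t=4.2955
    cross x-line → (0,4), t=5.4502 (wall)
  → r_4 = 5.4502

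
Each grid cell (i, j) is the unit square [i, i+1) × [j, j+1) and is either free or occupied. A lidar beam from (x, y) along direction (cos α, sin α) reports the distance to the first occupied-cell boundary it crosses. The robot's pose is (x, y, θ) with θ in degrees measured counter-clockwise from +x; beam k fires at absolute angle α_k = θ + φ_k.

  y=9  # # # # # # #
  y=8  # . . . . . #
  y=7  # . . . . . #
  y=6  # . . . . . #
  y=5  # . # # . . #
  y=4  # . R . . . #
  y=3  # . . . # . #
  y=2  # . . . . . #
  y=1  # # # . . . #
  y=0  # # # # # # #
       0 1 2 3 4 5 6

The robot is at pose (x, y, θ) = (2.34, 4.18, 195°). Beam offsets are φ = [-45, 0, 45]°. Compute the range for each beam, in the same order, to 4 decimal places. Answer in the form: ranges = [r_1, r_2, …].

beam 1: φ=-45°, α=150°
  cosα=-0.8660 sinα=0.5000 | (2,4) | tMaxX 0.3926 tMaxY 1.6400 | tΔX 1.1547 tΔY 2.0000
    t=0.3926 [x] (1,4)
    t=1.5473 [x] (0,4) — stop
  → r_1 = 1.5473
beam 2: φ=0°, α=195°
  cosα=-0.9659 sinα=-0.2588 | (2,4) | tMaxX 0.3520 tMaxY 0.6955 | tΔX 1.0353 tΔY 3.8637
    t=0.3520 [x] (1,4)
    t=0.6955 [y] (1,3)
    t=1.3873 [x] (0,3) — stop
  → r_2 = 1.3873
beam 3: φ=45°, α=240°
  cosα=-0.5000 sinα=-0.8660 | (2,4) | tMaxX 0.6800 tMaxY 0.2078 | tΔX 2.0000 tΔY 1.1547
    t=0.2078 [y] (2,3)
    t=0.6800 [x] (1,3)
    t=1.3625 [y] (1,2)
    t=2.5172 [y] (1,1) — stop
  → r_3 = 2.5172

ranges = [1.5473, 1.3873, 2.5172]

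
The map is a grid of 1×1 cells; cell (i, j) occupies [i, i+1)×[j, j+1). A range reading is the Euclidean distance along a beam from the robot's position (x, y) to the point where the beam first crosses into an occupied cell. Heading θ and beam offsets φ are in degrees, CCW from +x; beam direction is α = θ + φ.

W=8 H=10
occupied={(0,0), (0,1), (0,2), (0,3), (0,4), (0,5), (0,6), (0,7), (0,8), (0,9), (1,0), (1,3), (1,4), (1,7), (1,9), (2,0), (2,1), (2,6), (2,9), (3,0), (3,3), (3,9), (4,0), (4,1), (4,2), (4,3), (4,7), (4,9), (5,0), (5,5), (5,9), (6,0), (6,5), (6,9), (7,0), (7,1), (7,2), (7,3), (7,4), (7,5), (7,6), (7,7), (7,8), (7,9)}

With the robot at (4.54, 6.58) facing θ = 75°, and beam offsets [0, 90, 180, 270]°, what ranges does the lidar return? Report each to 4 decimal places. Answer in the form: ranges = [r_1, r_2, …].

ranges = [0.4348, 1.5943, 2.6710, 2.2409]

beam 1: φ=0°, α=75°
  direction (0.2588, 0.9659); cell (4,6); t to first gridline: x 1.7773, y 0.4348 (then +3.8637 / +1.0353)
    (4,7) via y @ 0.4348  # hit
  → r_1 = 0.4348
beam 2: φ=90°, α=165°
  direction (-0.9659, 0.2588); cell (4,6); t to first gridline: x 0.5590, y 1.6228 (then +1.0353 / +3.8637)
    (3,6) via x @ 0.5590
    (2,6) via x @ 1.5943  # hit
  → r_2 = 1.5943
beam 3: φ=180°, α=255°
  direction (-0.2588, -0.9659); cell (4,6); t to first gridline: x 2.0864, y 0.6005 (then +3.8637 / +1.0353)
    (4,5) via y @ 0.6005
    (4,4) via y @ 1.6357
    (3,4) via x @ 2.0864
    (3,3) via y @ 2.6710  # hit
  → r_3 = 2.6710
beam 4: φ=270°, α=345°
  direction (0.9659, -0.2588); cell (4,6); t to first gridline: x 0.4762, y 2.2409 (then +1.0353 / +3.8637)
    (5,6) via x @ 0.4762
    (6,6) via x @ 1.5115
    (6,5) via y @ 2.2409  # hit
  → r_4 = 2.2409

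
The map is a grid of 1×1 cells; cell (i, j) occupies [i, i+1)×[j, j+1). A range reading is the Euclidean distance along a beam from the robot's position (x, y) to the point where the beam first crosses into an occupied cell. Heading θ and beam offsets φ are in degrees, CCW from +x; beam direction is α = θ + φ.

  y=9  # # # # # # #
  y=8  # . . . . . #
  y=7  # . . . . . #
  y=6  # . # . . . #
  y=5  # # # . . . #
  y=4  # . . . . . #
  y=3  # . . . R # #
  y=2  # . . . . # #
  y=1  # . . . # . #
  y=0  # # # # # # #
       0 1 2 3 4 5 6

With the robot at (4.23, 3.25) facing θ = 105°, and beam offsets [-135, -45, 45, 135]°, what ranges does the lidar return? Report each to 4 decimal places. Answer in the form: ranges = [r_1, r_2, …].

ranges = [0.8891, 3.5400, 3.5000, 2.5981]

beam 1: φ=-135°, α=330°
  cosα=0.8660 sinα=-0.5000 | (4,3) | tMaxX 0.8891 tMaxY 0.5000 | tΔX 1.1547 tΔY 2.0000
    t=0.5000 [y] (4,2)
    t=0.8891 [x] (5,2) — stop
  → r_1 = 0.8891
beam 2: φ=-45°, α=60°
  cosα=0.5000 sinα=0.8660 | (4,3) | tMaxX 1.5400 tMaxY 0.8660 | tΔX 2.0000 tΔY 1.1547
    t=0.8660 [y] (4,4)
    t=1.5400 [x] (5,4)
    t=2.0207 [y] (5,5)
    t=3.1754 [y] (5,6)
    t=3.5400 [x] (6,6) — stop
  → r_2 = 3.5400
beam 3: φ=45°, α=150°
  cosα=-0.8660 sinα=0.5000 | (4,3) | tMaxX 0.2656 tMaxY 1.5000 | tΔX 1.1547 tΔY 2.0000
    t=0.2656 [x] (3,3)
    t=1.4203 [x] (2,3)
    t=1.5000 [y] (2,4)
    t=2.5750 [x] (1,4)
    t=3.5000 [y] (1,5) — stop
  → r_3 = 3.5000
beam 4: φ=135°, α=240°
  cosα=-0.5000 sinα=-0.8660 | (4,3) | tMaxX 0.4600 tMaxY 0.2887 | tΔX 2.0000 tΔY 1.1547
    t=0.2887 [y] (4,2)
    t=0.4600 [x] (3,2)
    t=1.4434 [y] (3,1)
    t=2.4600 [x] (2,1)
    t=2.5981 [y] (2,0) — stop
  → r_4 = 2.5981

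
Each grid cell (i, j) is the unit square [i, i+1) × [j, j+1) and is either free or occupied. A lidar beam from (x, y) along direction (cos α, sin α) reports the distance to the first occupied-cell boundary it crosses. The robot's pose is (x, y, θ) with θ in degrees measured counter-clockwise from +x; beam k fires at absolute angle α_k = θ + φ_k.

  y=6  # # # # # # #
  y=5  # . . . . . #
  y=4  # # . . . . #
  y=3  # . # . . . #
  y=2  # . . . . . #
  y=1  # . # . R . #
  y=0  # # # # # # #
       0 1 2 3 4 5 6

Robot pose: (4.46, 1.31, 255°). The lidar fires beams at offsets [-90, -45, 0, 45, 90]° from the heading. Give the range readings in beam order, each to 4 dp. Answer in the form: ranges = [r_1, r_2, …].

ranges = [1.5115, 0.6200, 0.3209, 0.3580, 1.1977]

beam 1: φ=-90°, α=165°
  dir = (cos 165°, sin 165°) = (-0.9659, 0.2588); from cell (4,1)
  next x-line at t=0.4762, next y-line at t=2.6660; Δt_x=1.0353, Δt_y=3.8637
    x: enter (3,1) at t=0.4762
    x: enter (2,1) at t=1.5115 ← occupied
  → r_1 = 1.5115
beam 2: φ=-45°, α=210°
  dir = (cos 210°, sin 210°) = (-0.8660, -0.5000); from cell (4,1)
  next x-line at t=0.5312, next y-line at t=0.6200; Δt_x=1.1547, Δt_y=2.0000
    x: enter (3,1) at t=0.5312
    y: enter (3,0) at t=0.6200 ← occupied
  → r_2 = 0.6200
beam 3: φ=0°, α=255°
  dir = (cos 255°, sin 255°) = (-0.2588, -0.9659); from cell (4,1)
  next x-line at t=1.7773, next y-line at t=0.3209; Δt_x=3.8637, Δt_y=1.0353
    y: enter (4,0) at t=0.3209 ← occupied
  → r_3 = 0.3209
beam 4: φ=45°, α=300°
  dir = (cos 300°, sin 300°) = (0.5000, -0.8660); from cell (4,1)
  next x-line at t=1.0800, next y-line at t=0.3580; Δt_x=2.0000, Δt_y=1.1547
    y: enter (4,0) at t=0.3580 ← occupied
  → r_4 = 0.3580
beam 5: φ=90°, α=345°
  dir = (cos 345°, sin 345°) = (0.9659, -0.2588); from cell (4,1)
  next x-line at t=0.5590, next y-line at t=1.1977; Δt_x=1.0353, Δt_y=3.8637
    x: enter (5,1) at t=0.5590
    y: enter (5,0) at t=1.1977 ← occupied
  → r_5 = 1.1977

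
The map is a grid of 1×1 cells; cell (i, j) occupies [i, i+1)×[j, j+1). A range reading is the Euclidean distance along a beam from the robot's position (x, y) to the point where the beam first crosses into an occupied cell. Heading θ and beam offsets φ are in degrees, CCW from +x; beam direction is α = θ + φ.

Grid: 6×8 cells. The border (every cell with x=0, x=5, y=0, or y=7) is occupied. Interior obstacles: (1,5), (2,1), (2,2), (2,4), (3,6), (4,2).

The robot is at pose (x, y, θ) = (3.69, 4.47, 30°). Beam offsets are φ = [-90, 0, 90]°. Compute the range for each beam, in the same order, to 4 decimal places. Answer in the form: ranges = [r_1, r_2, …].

ranges = [1.6974, 1.5127, 2.9214]

beam 1: φ=-90°, α=300°
  direction (0.5000, -0.8660); cell (3,4); t to first gridline: x 0.6200, y 0.5427 (then +2.0000 / +1.1547)
    (3,3) via y @ 0.5427
    (4,3) via x @ 0.6200
    (4,2) via y @ 1.6974  # hit
  → r_1 = 1.6974
beam 2: φ=0°, α=30°
  direction (0.8660, 0.5000); cell (3,4); t to first gridline: x 0.3580, y 1.0600 (then +1.1547 / +2.0000)
    (4,4) via x @ 0.3580
    (4,5) via y @ 1.0600
    (5,5) via x @ 1.5127  # hit
  → r_2 = 1.5127
beam 3: φ=90°, α=120°
  direction (-0.5000, 0.8660); cell (3,4); t to first gridline: x 1.3800, y 0.6120 (then +2.0000 / +1.1547)
    (3,5) via y @ 0.6120
    (2,5) via x @ 1.3800
    (2,6) via y @ 1.7667
    (2,7) via y @ 2.9214  # hit
  → r_3 = 2.9214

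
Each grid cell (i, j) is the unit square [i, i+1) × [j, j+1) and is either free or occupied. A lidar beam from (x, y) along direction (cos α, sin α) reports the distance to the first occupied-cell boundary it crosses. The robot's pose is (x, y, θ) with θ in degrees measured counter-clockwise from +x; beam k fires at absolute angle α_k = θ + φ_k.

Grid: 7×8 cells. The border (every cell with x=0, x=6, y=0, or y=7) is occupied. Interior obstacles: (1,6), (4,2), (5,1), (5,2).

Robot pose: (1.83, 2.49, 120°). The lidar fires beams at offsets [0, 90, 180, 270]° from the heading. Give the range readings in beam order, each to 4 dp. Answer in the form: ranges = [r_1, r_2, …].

beam 1: φ=0°, α=120°
  d=(-0.5000,0.8660)  start (1,2)  tX=1.6600 tY=0.5889  stride 1/|dx|=2.0000 1/|dy|=1.1547
    cross y-line → (1,3), t=0.5889
    cross x-line → (0,3), t=1.6600 (wall)
  → r_1 = 1.6600
beam 2: φ=90°, α=210°
  d=(-0.8660,-0.5000)  start (1,2)  tX=0.9584 tY=0.9800  stride 1/|dx|=1.1547 1/|dy|=2.0000
    cross x-line → (0,2), t=0.9584 (wall)
  → r_2 = 0.9584
beam 3: φ=180°, α=300°
  d=(0.5000,-0.8660)  start (1,2)  tX=0.3400 tY=0.5658  stride 1/|dx|=2.0000 1/|dy|=1.1547
    cross x-line → (2,2), t=0.3400
    cross y-line → (2,1), t=0.5658
    cross y-line → (2,0), t=1.7205 (wall)
  → r_3 = 1.7205
beam 4: φ=270°, α=30°
  d=(0.8660,0.5000)  start (1,2)  tX=0.1963 tY=1.0200  stride 1/|dx|=1.1547 1/|dy|=2.0000
    cross x-line → (2,2), t=0.1963
    cross y-line → (2,3), t=1.0200
    cross x-line → (3,3), t=1.3510
    cross x-line → (4,3), t=2.5057
    cross y-line → (4,4), t=3.0200
    cross x-line → (5,4), t=3.6604
    cross x-line → (6,4), t=4.8151 (wall)
  → r_4 = 4.8151

ranges = [1.6600, 0.9584, 1.7205, 4.8151]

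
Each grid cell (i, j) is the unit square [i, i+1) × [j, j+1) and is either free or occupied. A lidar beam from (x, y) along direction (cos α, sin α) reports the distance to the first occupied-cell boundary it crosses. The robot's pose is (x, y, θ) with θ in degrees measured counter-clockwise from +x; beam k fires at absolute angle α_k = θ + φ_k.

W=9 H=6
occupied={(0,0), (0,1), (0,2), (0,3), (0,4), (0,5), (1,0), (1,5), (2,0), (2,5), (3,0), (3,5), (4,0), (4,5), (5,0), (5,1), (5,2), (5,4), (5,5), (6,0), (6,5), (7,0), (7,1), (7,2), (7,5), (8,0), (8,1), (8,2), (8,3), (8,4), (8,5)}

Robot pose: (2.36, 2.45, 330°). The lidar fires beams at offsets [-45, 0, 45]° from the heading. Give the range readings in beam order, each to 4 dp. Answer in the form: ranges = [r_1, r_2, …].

beam 1: φ=-45°, α=285°
  cosα=0.2588 sinα=-0.9659 | (2,2) | tMaxX 2.4728 tMaxY 0.4659 | tΔX 3.8637 tΔY 1.0353
    t=0.4659 [y] (2,1)
    t=1.5012 [y] (2,0) — stop
  → r_1 = 1.5012
beam 2: φ=0°, α=330°
  cosα=0.8660 sinα=-0.5000 | (2,2) | tMaxX 0.7390 tMaxY 0.9000 | tΔX 1.1547 tΔY 2.0000
    t=0.7390 [x] (3,2)
    t=0.9000 [y] (3,1)
    t=1.8937 [x] (4,1)
    t=2.9000 [y] (4,0) — stop
  → r_2 = 2.9000
beam 3: φ=45°, α=15°
  cosα=0.9659 sinα=0.2588 | (2,2) | tMaxX 0.6626 tMaxY 2.1250 | tΔX 1.0353 tΔY 3.8637
    t=0.6626 [x] (3,2)
    t=1.6979 [x] (4,2)
    t=2.1250 [y] (4,3)
    t=2.7331 [x] (5,3)
    t=3.7684 [x] (6,3)
    t=4.8037 [x] (7,3)
    t=5.8390 [x] (8,3) — stop
  → r_3 = 5.8390

ranges = [1.5012, 2.9000, 5.8390]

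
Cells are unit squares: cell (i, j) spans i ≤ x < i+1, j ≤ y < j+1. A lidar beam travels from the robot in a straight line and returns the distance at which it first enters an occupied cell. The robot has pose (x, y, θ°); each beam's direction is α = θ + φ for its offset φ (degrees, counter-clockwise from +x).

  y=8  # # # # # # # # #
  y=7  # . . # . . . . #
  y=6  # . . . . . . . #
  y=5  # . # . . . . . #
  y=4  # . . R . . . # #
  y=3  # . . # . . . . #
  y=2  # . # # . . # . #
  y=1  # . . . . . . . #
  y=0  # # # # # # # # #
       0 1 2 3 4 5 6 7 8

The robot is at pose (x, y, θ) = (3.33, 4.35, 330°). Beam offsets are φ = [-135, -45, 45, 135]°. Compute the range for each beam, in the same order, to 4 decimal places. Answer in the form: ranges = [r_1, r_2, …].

beam 1: φ=-135°, α=195°
  d=(-0.9659,-0.2588)  start (3,4)  tX=0.3416 tY=1.3523  stride 1/|dx|=1.0353 1/|dy|=3.8637
    cross x-line → (2,4), t=0.3416
    cross y-line → (2,3), t=1.3523
    cross x-line → (1,3), t=1.3769
    cross x-line → (0,3), t=2.4122 (wall)
  → r_1 = 2.4122
beam 2: φ=-45°, α=285°
  d=(0.2588,-0.9659)  start (3,4)  tX=2.5887 tY=0.3623  stride 1/|dx|=3.8637 1/|dy|=1.0353
    cross y-line → (3,3), t=0.3623 (wall)
  → r_2 = 0.3623
beam 3: φ=45°, α=15°
  d=(0.9659,0.2588)  start (3,4)  tX=0.6936 tY=2.5114  stride 1/|dx|=1.0353 1/|dy|=3.8637
    cross x-line → (4,4), t=0.6936
    cross x-line → (5,4), t=1.7289
    cross y-line → (5,5), t=2.5114
    cross x-line → (6,5), t=2.7642
    cross x-line → (7,5), t=3.7995
    cross x-line → (8,5), t=4.8347 (wall)
  → r_3 = 4.8347
beam 4: φ=135°, α=105°
  d=(-0.2588,0.9659)  start (3,4)  tX=1.2750 tY=0.6729  stride 1/|dx|=3.8637 1/|dy|=1.0353
    cross y-line → (3,5), t=0.6729
    cross x-line → (2,5), t=1.2750 (wall)
  → r_4 = 1.2750

ranges = [2.4122, 0.3623, 4.8347, 1.2750]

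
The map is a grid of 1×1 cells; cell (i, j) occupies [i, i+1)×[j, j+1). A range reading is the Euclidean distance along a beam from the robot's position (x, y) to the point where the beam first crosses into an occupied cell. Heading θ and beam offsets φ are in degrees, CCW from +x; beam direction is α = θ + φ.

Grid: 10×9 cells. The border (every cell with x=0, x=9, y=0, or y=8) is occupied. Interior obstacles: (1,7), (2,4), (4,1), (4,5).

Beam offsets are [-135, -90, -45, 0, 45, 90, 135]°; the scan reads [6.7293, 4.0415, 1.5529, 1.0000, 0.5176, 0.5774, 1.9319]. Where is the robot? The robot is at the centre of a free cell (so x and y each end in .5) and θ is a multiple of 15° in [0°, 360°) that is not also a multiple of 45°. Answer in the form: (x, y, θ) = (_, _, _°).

(x, y, θ) = (6.5, 1.5, 210°)

Candidates: 52 free-cell centres × 16 headings = 832 poses. Raycast each; keep the one whose scan matches to 4 dp.
  (5.5, 7.5, 15°): beam 1 = 1.7321 ≠ 6.7293 ✗
  (6.5, 6.5, 120°): beam 1 = 2.5882 ≠ 6.7293 ✗
  (4.5, 2.5, 15°): beam 1 = 0.5774 ≠ 6.7293 ✗
  (6.5, 2.5, 165°): beam 1 = 2.8868 ≠ 6.7293 ✗
  …
  (6.5, 1.5, 210°): r_1=6.7293, r_2=4.0415, r_3=1.5529, r_4=1.0000, r_5=0.5176, r_6=0.5774, r_7=1.9319 — all match ✓
No second candidate reproduces the full scan.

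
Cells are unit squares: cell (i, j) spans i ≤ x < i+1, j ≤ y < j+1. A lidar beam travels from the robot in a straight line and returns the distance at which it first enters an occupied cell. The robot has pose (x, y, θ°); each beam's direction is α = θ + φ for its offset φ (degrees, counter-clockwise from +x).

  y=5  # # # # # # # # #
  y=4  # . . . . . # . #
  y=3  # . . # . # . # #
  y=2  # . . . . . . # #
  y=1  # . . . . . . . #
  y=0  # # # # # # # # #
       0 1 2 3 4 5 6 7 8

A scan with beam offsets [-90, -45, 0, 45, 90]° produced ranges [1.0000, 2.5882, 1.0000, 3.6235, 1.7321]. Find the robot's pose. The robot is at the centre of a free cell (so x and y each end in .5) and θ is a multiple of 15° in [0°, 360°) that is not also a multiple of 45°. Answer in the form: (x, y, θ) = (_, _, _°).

The pose lattice has 23·16 = 368 candidates. Test each by forward raycasting.
  (4.5, 1.5, 255°): beam 1 = 3.6235 ≠ 1.0000 ✗
  (3.5, 2.5, 210°): beam 1 = 0.5774 ≠ 1.0000 ✗
  (1.5, 4.5, 345°): beam 1 = 1.9319 ≠ 1.0000 ✗
  …
  (4.5, 2.5, 150°): r_1=1.0000, r_2=2.5882, r_3=1.0000, r_4=3.6235, r_5=1.7321 — all match ✓
Unique over the lattice → pose = (4.5, 2.5, 150°).

(x, y, θ) = (4.5, 2.5, 150°)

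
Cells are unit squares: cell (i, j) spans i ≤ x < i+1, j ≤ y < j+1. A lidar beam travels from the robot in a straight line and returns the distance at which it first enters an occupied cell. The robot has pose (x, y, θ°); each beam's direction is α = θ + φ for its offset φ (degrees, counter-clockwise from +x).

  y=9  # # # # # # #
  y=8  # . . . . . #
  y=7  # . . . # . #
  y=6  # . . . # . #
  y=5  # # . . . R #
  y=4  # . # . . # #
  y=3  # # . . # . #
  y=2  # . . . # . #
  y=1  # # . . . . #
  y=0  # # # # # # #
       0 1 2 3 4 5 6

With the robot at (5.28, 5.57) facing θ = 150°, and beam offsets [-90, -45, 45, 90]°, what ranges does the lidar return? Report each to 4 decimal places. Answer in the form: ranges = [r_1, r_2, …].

beam 1: φ=-90°, α=60°
  direction (0.5000, 0.8660); cell (5,5); t to first gridline: x 1.4400, y 0.4965 (then +2.0000 / +1.1547)
    (5,6) via y @ 0.4965
    (6,6) via x @ 1.4400  # hit
  → r_1 = 1.4400
beam 2: φ=-45°, α=105°
  direction (-0.2588, 0.9659); cell (5,5); t to first gridline: x 1.0818, y 0.4452 (then +3.8637 / +1.0353)
    (5,6) via y @ 0.4452
    (4,6) via x @ 1.0818  # hit
  → r_2 = 1.0818
beam 3: φ=45°, α=195°
  direction (-0.9659, -0.2588); cell (5,5); t to first gridline: x 0.2899, y 2.2023 (then +1.0353 / +3.8637)
    (4,5) via x @ 0.2899
    (3,5) via x @ 1.3252
    (3,4) via y @ 2.2023
    (2,4) via x @ 2.3604  # hit
  → r_3 = 2.3604
beam 4: φ=90°, α=240°
  direction (-0.5000, -0.8660); cell (5,5); t to first gridline: x 0.5600, y 0.6582 (then +2.0000 / +1.1547)
    (4,5) via x @ 0.5600
    (4,4) via y @ 0.6582
    (4,3) via y @ 1.8129  # hit
  → r_4 = 1.8129

ranges = [1.4400, 1.0818, 2.3604, 1.8129]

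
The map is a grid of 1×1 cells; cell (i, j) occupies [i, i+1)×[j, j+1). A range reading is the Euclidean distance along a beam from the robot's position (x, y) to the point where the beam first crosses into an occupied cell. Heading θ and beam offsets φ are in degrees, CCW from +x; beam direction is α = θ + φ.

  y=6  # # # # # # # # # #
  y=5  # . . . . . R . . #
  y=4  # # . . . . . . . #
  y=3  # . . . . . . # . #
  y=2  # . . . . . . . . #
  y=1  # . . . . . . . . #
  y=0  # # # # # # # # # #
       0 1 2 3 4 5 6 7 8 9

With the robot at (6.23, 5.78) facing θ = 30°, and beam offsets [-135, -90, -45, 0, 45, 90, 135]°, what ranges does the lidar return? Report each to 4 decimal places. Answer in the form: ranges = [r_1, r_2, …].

beam 1: φ=-135°, α=255°
  d=(-0.2588,-0.9659)  start (6,5)  tX=0.8887 tY=0.8075  stride 1/|dx|=3.8637 1/|dy|=1.0353
    cross y-line → (6,4), t=0.8075
    cross x-line → (5,4), t=0.8887
    cross y-line → (5,3), t=1.8428
    cross y-line → (5,2), t=2.8781
    cross y-line → (5,1), t=3.9133
    cross x-line → (4,1), t=4.7524
    cross y-line → (4,0), t=4.9486 (wall)
  → r_1 = 4.9486
beam 2: φ=-90°, α=300°
  d=(0.5000,-0.8660)  start (6,5)  tX=1.5400 tY=0.9007  stride 1/|dx|=2.0000 1/|dy|=1.1547
    cross y-line → (6,4), t=0.9007
    cross x-line → (7,4), t=1.5400
    cross y-line → (7,3), t=2.0554 (wall)
  → r_2 = 2.0554
beam 3: φ=-45°, α=345°
  d=(0.9659,-0.2588)  start (6,5)  tX=0.7972 tY=3.0137  stride 1/|dx|=1.0353 1/|dy|=3.8637
    cross x-line → (7,5), t=0.7972
    cross x-line → (8,5), t=1.8324
    cross x-line → (9,5), t=2.8677 (wall)
  → r_3 = 2.8677
beam 4: φ=0°, α=30°
  d=(0.8660,0.5000)  start (6,5)  tX=0.8891 tY=0.4400  stride 1/|dx|=1.1547 1/|dy|=2.0000
    cross y-line → (6,6), t=0.4400 (wall)
  → r_4 = 0.4400
beam 5: φ=45°, α=75°
  d=(0.2588,0.9659)  start (6,5)  tX=2.9751 tY=0.2278  stride 1/|dx|=3.8637 1/|dy|=1.0353
    cross y-line → (6,6), t=0.2278 (wall)
  → r_5 = 0.2278
beam 6: φ=90°, α=120°
  d=(-0.5000,0.8660)  start (6,5)  tX=0.4600 tY=0.2540  stride 1/|dx|=2.0000 1/|dy|=1.1547
    cross y-line → (6,6), t=0.2540 (wall)
  → r_6 = 0.2540
beam 7: φ=135°, α=165°
  d=(-0.9659,0.2588)  start (6,5)  tX=0.2381 tY=0.8500  stride 1/|dx|=1.0353 1/|dy|=3.8637
    cross x-line → (5,5), t=0.2381
    cross y-line → (5,6), t=0.8500 (wall)
  → r_7 = 0.8500

ranges = [4.9486, 2.0554, 2.8677, 0.4400, 0.2278, 0.2540, 0.8500]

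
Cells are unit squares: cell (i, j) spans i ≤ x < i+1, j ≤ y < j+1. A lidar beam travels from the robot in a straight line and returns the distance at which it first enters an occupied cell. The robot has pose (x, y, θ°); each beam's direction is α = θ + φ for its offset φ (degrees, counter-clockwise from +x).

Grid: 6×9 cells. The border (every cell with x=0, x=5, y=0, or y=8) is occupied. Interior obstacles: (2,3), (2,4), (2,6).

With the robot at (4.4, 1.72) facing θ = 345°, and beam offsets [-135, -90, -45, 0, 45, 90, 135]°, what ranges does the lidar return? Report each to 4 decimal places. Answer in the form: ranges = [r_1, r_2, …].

beam 1: φ=-135°, α=210°
  direction (-0.8660, -0.5000); cell (4,1); t to first gridline: x 0.4619, y 1.4400 (then +1.1547 / +2.0000)
    (3,1) via x @ 0.4619
    (3,0) via y @ 1.4400  # hit
  → r_1 = 1.4400
beam 2: φ=-90°, α=255°
  direction (-0.2588, -0.9659); cell (4,1); t to first gridline: x 1.5455, y 0.7454 (then +3.8637 / +1.0353)
    (4,0) via y @ 0.7454  # hit
  → r_2 = 0.7454
beam 3: φ=-45°, α=300°
  direction (0.5000, -0.8660); cell (4,1); t to first gridline: x 1.2000, y 0.8314 (then +2.0000 / +1.1547)
    (4,0) via y @ 0.8314  # hit
  → r_3 = 0.8314
beam 4: φ=0°, α=345°
  direction (0.9659, -0.2588); cell (4,1); t to first gridline: x 0.6212, y 2.7819 (then +1.0353 / +3.8637)
    (5,1) via x @ 0.6212  # hit
  → r_4 = 0.6212
beam 5: φ=45°, α=30°
  direction (0.8660, 0.5000); cell (4,1); t to first gridline: x 0.6928, y 0.5600 (then +1.1547 / +2.0000)
    (4,2) via y @ 0.5600
    (5,2) via x @ 0.6928  # hit
  → r_5 = 0.6928
beam 6: φ=90°, α=75°
  direction (0.2588, 0.9659); cell (4,1); t to first gridline: x 2.3182, y 0.2899 (then +3.8637 / +1.0353)
    (4,2) via y @ 0.2899
    (4,3) via y @ 1.3252
    (5,3) via x @ 2.3182  # hit
  → r_6 = 2.3182
beam 7: φ=135°, α=120°
  direction (-0.5000, 0.8660); cell (4,1); t to first gridline: x 0.8000, y 0.3233 (then +2.0000 / +1.1547)
    (4,2) via y @ 0.3233
    (3,2) via x @ 0.8000
    (3,3) via y @ 1.4780
    (3,4) via y @ 2.6327
    (2,4) via x @ 2.8000  # hit
  → r_7 = 2.8000

ranges = [1.4400, 0.7454, 0.8314, 0.6212, 0.6928, 2.3182, 2.8000]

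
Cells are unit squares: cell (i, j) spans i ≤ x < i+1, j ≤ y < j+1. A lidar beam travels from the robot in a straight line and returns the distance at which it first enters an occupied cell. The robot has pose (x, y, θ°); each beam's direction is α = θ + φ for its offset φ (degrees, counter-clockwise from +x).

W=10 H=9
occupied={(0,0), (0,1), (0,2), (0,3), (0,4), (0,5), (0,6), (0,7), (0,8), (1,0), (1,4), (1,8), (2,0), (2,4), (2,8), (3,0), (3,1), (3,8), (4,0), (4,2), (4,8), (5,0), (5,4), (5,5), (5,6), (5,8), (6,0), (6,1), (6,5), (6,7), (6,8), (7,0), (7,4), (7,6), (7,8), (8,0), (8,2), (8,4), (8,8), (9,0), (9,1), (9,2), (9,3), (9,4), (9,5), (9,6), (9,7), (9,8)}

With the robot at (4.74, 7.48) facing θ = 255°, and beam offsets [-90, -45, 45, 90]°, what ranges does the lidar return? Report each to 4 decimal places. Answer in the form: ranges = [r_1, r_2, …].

ranges = [2.0091, 4.3186, 0.5543, 1.3044]

beam 1: φ=-90°, α=165°
  direction (-0.9659, 0.2588); cell (4,7); t to first gridline: x 0.7661, y 2.0091 (then +1.0353 / +3.8637)
    (3,7) via x @ 0.7661
    (2,7) via x @ 1.8014
    (2,8) via y @ 2.0091  # hit
  → r_1 = 2.0091
beam 2: φ=-45°, α=210°
  direction (-0.8660, -0.5000); cell (4,7); t to first gridline: x 0.8545, y 0.9600 (then +1.1547 / +2.0000)
    (3,7) via x @ 0.8545
    (3,6) via y @ 0.9600
    (2,6) via x @ 2.0092
    (2,5) via y @ 2.9600
    (1,5) via x @ 3.1639
    (0,5) via x @ 4.3186  # hit
  → r_2 = 4.3186
beam 3: φ=45°, α=300°
  direction (0.5000, -0.8660); cell (4,7); t to first gridline: x 0.5200, y 0.5543 (then +2.0000 / +1.1547)
    (5,7) via x @ 0.5200
    (5,6) via y @ 0.5543  # hit
  → r_3 = 0.5543
beam 4: φ=90°, α=345°
  direction (0.9659, -0.2588); cell (4,7); t to first gridline: x 0.2692, y 1.8546 (then +1.0353 / +3.8637)
    (5,7) via x @ 0.2692
    (6,7) via x @ 1.3044  # hit
  → r_4 = 1.3044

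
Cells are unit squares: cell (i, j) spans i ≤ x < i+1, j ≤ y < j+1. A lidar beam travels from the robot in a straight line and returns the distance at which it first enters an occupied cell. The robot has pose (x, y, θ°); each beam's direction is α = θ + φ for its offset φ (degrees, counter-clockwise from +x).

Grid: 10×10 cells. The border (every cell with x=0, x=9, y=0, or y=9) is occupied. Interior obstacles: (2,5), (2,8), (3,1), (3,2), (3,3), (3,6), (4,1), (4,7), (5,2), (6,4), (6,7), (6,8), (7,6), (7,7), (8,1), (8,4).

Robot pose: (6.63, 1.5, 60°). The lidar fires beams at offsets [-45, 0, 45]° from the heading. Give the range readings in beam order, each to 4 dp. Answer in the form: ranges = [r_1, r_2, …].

ranges = [1.4183, 2.8868, 6.2978]

beam 1: φ=-45°, α=15°
  dir = (cos 15°, sin 15°) = (0.9659, 0.2588); from cell (6,1)
  next x-line at t=0.3831, next y-line at t=1.9319; Δt_x=1.0353, Δt_y=3.8637
    x: enter (7,1) at t=0.3831
    x: enter (8,1) at t=1.4183 ← occupied
  → r_1 = 1.4183
beam 2: φ=0°, α=60°
  dir = (cos 60°, sin 60°) = (0.5000, 0.8660); from cell (6,1)
  next x-line at t=0.7400, next y-line at t=0.5774; Δt_x=2.0000, Δt_y=1.1547
    y: enter (6,2) at t=0.5774
    x: enter (7,2) at t=0.7400
    y: enter (7,3) at t=1.7321
    x: enter (8,3) at t=2.7400
    y: enter (8,4) at t=2.8868 ← occupied
  → r_2 = 2.8868
beam 3: φ=45°, α=105°
  dir = (cos 105°, sin 105°) = (-0.2588, 0.9659); from cell (6,1)
  next x-line at t=2.4341, next y-line at t=0.5176; Δt_x=3.8637, Δt_y=1.0353
    y: enter (6,2) at t=0.5176
    y: enter (6,3) at t=1.5529
    x: enter (5,3) at t=2.4341
    y: enter (5,4) at t=2.5882
    y: enter (5,5) at t=3.6235
    y: enter (5,6) at t=4.6587
    y: enter (5,7) at t=5.6940
    x: enter (4,7) at t=6.2978 ← occupied
  → r_3 = 6.2978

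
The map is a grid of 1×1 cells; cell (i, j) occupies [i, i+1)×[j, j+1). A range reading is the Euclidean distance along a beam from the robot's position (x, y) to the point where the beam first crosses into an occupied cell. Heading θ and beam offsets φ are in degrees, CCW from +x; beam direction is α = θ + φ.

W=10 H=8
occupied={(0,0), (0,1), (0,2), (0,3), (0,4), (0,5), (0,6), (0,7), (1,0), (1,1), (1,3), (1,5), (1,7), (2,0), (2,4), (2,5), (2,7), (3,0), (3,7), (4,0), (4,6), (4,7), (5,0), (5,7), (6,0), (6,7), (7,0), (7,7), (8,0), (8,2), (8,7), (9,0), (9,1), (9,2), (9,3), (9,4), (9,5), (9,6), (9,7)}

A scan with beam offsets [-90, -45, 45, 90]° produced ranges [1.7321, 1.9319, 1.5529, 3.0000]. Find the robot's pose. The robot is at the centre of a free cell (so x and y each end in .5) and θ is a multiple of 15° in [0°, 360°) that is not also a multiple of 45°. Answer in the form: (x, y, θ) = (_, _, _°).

(x, y, θ) = (3.5, 2.5, 240°)

Enumerate (i+0.5, j+0.5, θ) over the 41 free cells and 16 admissible headings. For each, cast all 4 beams and compare to the given ranges.
  (1.5, 2.5, 75°): beam 1 = 5.7956 ≠ 1.7321 ✗
  (1.5, 6.5, 300°): beam 1 = 0.5774 ≠ 1.7321 ✗
  (1.5, 6.5, 60°): beam 1 = 1.0000 ≠ 1.7321 ✗
  …
  (3.5, 2.5, 240°): r_1=1.7321, r_2=1.9319, r_3=1.5529, r_4=3.0000 — all match ✓
Only this pose fits every beam.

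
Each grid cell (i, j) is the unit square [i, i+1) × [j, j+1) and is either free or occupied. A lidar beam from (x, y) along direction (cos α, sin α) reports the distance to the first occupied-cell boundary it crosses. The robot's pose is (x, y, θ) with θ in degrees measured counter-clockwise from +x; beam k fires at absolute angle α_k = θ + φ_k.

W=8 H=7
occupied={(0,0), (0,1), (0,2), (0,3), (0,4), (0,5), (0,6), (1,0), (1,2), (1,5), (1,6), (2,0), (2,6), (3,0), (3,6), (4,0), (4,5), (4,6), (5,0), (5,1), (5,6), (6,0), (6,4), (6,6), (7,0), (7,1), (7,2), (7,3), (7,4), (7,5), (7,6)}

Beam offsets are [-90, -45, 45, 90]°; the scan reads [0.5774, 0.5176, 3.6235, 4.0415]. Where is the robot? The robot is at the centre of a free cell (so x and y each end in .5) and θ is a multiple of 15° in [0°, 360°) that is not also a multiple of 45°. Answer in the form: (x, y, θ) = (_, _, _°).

Enumerate (i+0.5, j+0.5, θ) over the 25 free cells and 16 admissible headings. For each, cast all 4 beams and compare to the given ranges.
  (2.5, 4.5, 240°): beam 1 = 1.0000 ≠ 0.5774 ✗
  (5.5, 4.5, 75°): beam 1 = 0.5176 ≠ 0.5774 ✗
  (1.5, 4.5, 120°): beam 1 = 2.8868 ≠ 0.5774 ✗
  (4.5, 1.5, 150°): beam 1 = 3.0000 ≠ 0.5774 ✗
  …
  (4.5, 4.5, 150°): r_1=0.5774, r_2=0.5176, r_3=3.6235, r_4=4.0415 — all match ✓
Only this pose fits every beam.

(x, y, θ) = (4.5, 4.5, 150°)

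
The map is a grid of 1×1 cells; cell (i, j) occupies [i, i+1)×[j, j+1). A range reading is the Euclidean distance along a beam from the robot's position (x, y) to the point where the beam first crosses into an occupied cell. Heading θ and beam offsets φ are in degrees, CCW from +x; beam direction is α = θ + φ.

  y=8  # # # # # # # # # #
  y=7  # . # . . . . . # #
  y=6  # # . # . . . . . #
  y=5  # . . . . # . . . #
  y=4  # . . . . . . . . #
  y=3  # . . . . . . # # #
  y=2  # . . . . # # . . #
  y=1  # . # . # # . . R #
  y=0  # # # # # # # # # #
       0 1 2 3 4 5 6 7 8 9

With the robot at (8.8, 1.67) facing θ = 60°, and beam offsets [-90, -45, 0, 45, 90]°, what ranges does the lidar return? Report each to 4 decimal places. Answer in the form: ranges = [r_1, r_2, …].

ranges = [0.2309, 0.2071, 0.4000, 1.3769, 2.0785]

beam 1: φ=-90°, α=330°
  dir = (cos 330°, sin 330°) = (0.8660, -0.5000); from cell (8,1)
  next x-line at t=0.2309, next y-line at t=1.3400; Δt_x=1.1547, Δt_y=2.0000
    x: enter (9,1) at t=0.2309 ← occupied
  → r_1 = 0.2309
beam 2: φ=-45°, α=15°
  dir = (cos 15°, sin 15°) = (0.9659, 0.2588); from cell (8,1)
  next x-line at t=0.2071, next y-line at t=1.2750; Δt_x=1.0353, Δt_y=3.8637
    x: enter (9,1) at t=0.2071 ← occupied
  → r_2 = 0.2071
beam 3: φ=0°, α=60°
  dir = (cos 60°, sin 60°) = (0.5000, 0.8660); from cell (8,1)
  next x-line at t=0.4000, next y-line at t=0.3811; Δt_x=2.0000, Δt_y=1.1547
    y: enter (8,2) at t=0.3811
    x: enter (9,2) at t=0.4000 ← occupied
  → r_3 = 0.4000
beam 4: φ=45°, α=105°
  dir = (cos 105°, sin 105°) = (-0.2588, 0.9659); from cell (8,1)
  next x-line at t=3.0910, next y-line at t=0.3416; Δt_x=3.8637, Δt_y=1.0353
    y: enter (8,2) at t=0.3416
    y: enter (8,3) at t=1.3769 ← occupied
  → r_4 = 1.3769
beam 5: φ=90°, α=150°
  dir = (cos 150°, sin 150°) = (-0.8660, 0.5000); from cell (8,1)
  next x-line at t=0.9238, next y-line at t=0.6600; Δt_x=1.1547, Δt_y=2.0000
    y: enter (8,2) at t=0.6600
    x: enter (7,2) at t=0.9238
    x: enter (6,2) at t=2.0785 ← occupied
  → r_5 = 2.0785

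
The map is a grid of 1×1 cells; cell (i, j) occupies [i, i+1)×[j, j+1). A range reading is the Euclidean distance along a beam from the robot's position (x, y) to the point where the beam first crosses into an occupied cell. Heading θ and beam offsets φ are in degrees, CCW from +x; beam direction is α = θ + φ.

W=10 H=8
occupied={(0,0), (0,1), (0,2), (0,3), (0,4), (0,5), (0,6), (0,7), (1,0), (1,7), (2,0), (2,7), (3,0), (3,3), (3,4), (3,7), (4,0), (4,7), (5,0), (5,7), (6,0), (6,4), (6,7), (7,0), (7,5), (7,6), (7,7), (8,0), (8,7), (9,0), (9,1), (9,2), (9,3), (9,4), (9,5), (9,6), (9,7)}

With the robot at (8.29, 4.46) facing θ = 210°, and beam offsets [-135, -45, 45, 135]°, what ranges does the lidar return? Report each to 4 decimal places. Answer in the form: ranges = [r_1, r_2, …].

beam 1: φ=-135°, α=75°
  direction (0.2588, 0.9659); cell (8,4); t to first gridline: x 2.7432, y 0.5590 (then +3.8637 / +1.0353)
    (8,5) via y @ 0.5590
    (8,6) via y @ 1.5943
    (8,7) via y @ 2.6296  # hit
  → r_1 = 2.6296
beam 2: φ=-45°, α=165°
  direction (-0.9659, 0.2588); cell (8,4); t to first gridline: x 0.3002, y 2.0864 (then +1.0353 / +3.8637)
    (7,4) via x @ 0.3002
    (6,4) via x @ 1.3355  # hit
  → r_2 = 1.3355
beam 3: φ=45°, α=255°
  direction (-0.2588, -0.9659); cell (8,4); t to first gridline: x 1.1205, y 0.4762 (then +3.8637 / +1.0353)
    (8,3) via y @ 0.4762
    (7,3) via x @ 1.1205
    (7,2) via y @ 1.5115
    (7,1) via y @ 2.5468
    (7,0) via y @ 3.5821  # hit
  → r_3 = 3.5821
beam 4: φ=135°, α=345°
  direction (0.9659, -0.2588); cell (8,4); t to first gridline: x 0.7350, y 1.7773 (then +1.0353 / +3.8637)
    (9,4) via x @ 0.7350  # hit
  → r_4 = 0.7350

ranges = [2.6296, 1.3355, 3.5821, 0.7350]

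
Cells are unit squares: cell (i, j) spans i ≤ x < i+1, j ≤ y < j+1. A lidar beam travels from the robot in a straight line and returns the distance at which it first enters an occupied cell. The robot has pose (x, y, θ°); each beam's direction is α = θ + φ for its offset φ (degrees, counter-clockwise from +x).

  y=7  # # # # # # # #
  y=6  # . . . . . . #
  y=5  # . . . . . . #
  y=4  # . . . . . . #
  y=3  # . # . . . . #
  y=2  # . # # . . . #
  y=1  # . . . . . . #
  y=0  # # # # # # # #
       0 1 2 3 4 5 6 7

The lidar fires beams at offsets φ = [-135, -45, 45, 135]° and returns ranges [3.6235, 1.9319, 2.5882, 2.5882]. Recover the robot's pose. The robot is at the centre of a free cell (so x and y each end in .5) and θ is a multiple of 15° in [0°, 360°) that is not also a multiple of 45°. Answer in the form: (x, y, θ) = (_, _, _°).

(x, y, θ) = (4.5, 4.5, 300°)

Candidates: 33 free-cell centres × 16 headings = 528 poses. Raycast each; keep the one whose scan matches to 4 dp.
  (6.5, 4.5, 105°): beam 1 = 0.5774 ≠ 3.6235 ✗
  (2.5, 5.5, 210°): beam 1 = 1.5529 ≠ 3.6235 ✗
  (6.5, 2.5, 255°): beam 1 = 5.1962 ≠ 3.6235 ✗
  …
  (4.5, 4.5, 300°): r_1=3.6235, r_2=1.9319, r_3=2.5882, r_4=2.5882 — all match ✓
No second candidate reproduces the full scan.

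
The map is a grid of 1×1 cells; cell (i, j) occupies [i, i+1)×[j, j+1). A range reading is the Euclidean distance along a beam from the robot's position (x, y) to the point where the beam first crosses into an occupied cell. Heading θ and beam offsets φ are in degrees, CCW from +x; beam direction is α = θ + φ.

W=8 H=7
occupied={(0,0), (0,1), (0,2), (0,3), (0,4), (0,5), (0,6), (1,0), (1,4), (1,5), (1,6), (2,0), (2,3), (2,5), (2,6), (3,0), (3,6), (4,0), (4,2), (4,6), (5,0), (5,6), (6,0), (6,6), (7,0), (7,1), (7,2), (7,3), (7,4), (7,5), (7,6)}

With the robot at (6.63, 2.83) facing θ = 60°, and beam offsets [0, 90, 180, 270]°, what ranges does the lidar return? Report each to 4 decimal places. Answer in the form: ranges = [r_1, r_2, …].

beam 1: φ=0°, α=60°
  dir = (cos 60°, sin 60°) = (0.5000, 0.8660); from cell (6,2)
  next x-line at t=0.7400, next y-line at t=0.1963; Δt_x=2.0000, Δt_y=1.1547
    y: enter (6,3) at t=0.1963
    x: enter (7,3) at t=0.7400 ← occupied
  → r_1 = 0.7400
beam 2: φ=90°, α=150°
  dir = (cos 150°, sin 150°) = (-0.8660, 0.5000); from cell (6,2)
  next x-line at t=0.7275, next y-line at t=0.3400; Δt_x=1.1547, Δt_y=2.0000
    y: enter (6,3) at t=0.3400
    x: enter (5,3) at t=0.7275
    x: enter (4,3) at t=1.8822
    y: enter (4,4) at t=2.3400
    x: enter (3,4) at t=3.0369
    x: enter (2,4) at t=4.1916
    y: enter (2,5) at t=4.3400 ← occupied
  → r_2 = 4.3400
beam 3: φ=180°, α=240°
  dir = (cos 240°, sin 240°) = (-0.5000, -0.8660); from cell (6,2)
  next x-line at t=1.2600, next y-line at t=0.9584; Δt_x=2.0000, Δt_y=1.1547
    y: enter (6,1) at t=0.9584
    x: enter (5,1) at t=1.2600
    y: enter (5,0) at t=2.1131 ← occupied
  → r_3 = 2.1131
beam 4: φ=270°, α=330°
  dir = (cos 330°, sin 330°) = (0.8660, -0.5000); from cell (6,2)
  next x-line at t=0.4272, next y-line at t=1.6600; Δt_x=1.1547, Δt_y=2.0000
    x: enter (7,2) at t=0.4272 ← occupied
  → r_4 = 0.4272

ranges = [0.7400, 4.3400, 2.1131, 0.4272]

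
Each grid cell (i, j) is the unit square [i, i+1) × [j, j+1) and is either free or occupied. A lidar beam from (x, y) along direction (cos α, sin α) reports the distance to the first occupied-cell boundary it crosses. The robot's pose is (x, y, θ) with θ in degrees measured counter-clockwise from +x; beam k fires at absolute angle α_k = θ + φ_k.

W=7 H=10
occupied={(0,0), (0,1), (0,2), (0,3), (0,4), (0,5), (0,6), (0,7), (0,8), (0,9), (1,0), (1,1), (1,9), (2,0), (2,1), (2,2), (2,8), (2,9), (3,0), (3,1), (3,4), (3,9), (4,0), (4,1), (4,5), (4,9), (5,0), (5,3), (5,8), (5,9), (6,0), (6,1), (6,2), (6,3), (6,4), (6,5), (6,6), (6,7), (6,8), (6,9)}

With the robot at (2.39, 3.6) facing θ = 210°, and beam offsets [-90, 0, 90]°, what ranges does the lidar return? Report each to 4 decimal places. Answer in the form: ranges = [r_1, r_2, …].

ranges = [2.7800, 1.6050, 0.6928]

beam 1: φ=-90°, α=120°
  d=(-0.5000,0.8660)  start (2,3)  tX=0.7800 tY=0.4619  stride 1/|dx|=2.0000 1/|dy|=1.1547
    cross y-line → (2,4), t=0.4619
    cross x-line → (1,4), t=0.7800
    cross y-line → (1,5), t=1.6166
    cross y-line → (1,6), t=2.7713
    cross x-line → (0,6), t=2.7800 (wall)
  → r_1 = 2.7800
beam 2: φ=0°, α=210°
  d=(-0.8660,-0.5000)  start (2,3)  tX=0.4503 tY=1.2000  stride 1/|dx|=1.1547 1/|dy|=2.0000
    cross x-line → (1,3), t=0.4503
    cross y-line → (1,2), t=1.2000
    cross x-line → (0,2), t=1.6050 (wall)
  → r_2 = 1.6050
beam 3: φ=90°, α=300°
  d=(0.5000,-0.8660)  start (2,3)  tX=1.2200 tY=0.6928  stride 1/|dx|=2.0000 1/|dy|=1.1547
    cross y-line → (2,2), t=0.6928 (wall)
  → r_3 = 0.6928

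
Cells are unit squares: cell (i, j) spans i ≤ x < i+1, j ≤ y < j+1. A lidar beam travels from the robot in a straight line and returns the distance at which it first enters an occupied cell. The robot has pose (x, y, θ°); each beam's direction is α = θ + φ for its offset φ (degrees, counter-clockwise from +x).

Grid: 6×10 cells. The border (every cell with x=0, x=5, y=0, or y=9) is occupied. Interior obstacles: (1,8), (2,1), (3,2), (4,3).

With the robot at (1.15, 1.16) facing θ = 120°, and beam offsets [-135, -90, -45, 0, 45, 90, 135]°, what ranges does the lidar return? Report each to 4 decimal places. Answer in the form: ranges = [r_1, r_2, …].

ranges = [0.6182, 0.9815, 8.1166, 0.3000, 0.1553, 0.1732, 0.1656]

beam 1: φ=-135°, α=345°
  direction (0.9659, -0.2588); cell (1,1); t to first gridline: x 0.8800, y 0.6182 (then +1.0353 / +3.8637)
    (1,0) via y @ 0.6182  # hit
  → r_1 = 0.6182
beam 2: φ=-90°, α=30°
  direction (0.8660, 0.5000); cell (1,1); t to first gridline: x 0.9815, y 1.6800 (then +1.1547 / +2.0000)
    (2,1) via x @ 0.9815  # hit
  → r_2 = 0.9815
beam 3: φ=-45°, α=75°
  direction (0.2588, 0.9659); cell (1,1); t to first gridline: x 3.2841, y 0.8696 (then +3.8637 / +1.0353)
    (1,2) via y @ 0.8696
    (1,3) via y @ 1.9049
    (1,4) via y @ 2.9402
    (2,4) via x @ 3.2841
    (2,5) via y @ 3.9755
    (2,6) via y @ 5.0107
    (2,7) via y @ 6.0460
    (2,8) via y @ 7.0813
    (3,8) via x @ 7.1479
    (3,9) via y @ 8.1166  # hit
  → r_3 = 8.1166
beam 4: φ=0°, α=120°
  direction (-0.5000, 0.8660); cell (1,1); t to first gridline: x 0.3000, y 0.9699 (then +2.0000 / +1.1547)
    (0,1) via x @ 0.3000  # hit
  → r_4 = 0.3000
beam 5: φ=45°, α=165°
  direction (-0.9659, 0.2588); cell (1,1); t to first gridline: x 0.1553, y 3.2455 (then +1.0353 / +3.8637)
    (0,1) via x @ 0.1553  # hit
  → r_5 = 0.1553
beam 6: φ=90°, α=210°
  direction (-0.8660, -0.5000); cell (1,1); t to first gridline: x 0.1732, y 0.3200 (then +1.1547 / +2.0000)
    (0,1) via x @ 0.1732  # hit
  → r_6 = 0.1732
beam 7: φ=135°, α=255°
  direction (-0.2588, -0.9659); cell (1,1); t to first gridline: x 0.5796, y 0.1656 (then +3.8637 / +1.0353)
    (1,0) via y @ 0.1656  # hit
  → r_7 = 0.1656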